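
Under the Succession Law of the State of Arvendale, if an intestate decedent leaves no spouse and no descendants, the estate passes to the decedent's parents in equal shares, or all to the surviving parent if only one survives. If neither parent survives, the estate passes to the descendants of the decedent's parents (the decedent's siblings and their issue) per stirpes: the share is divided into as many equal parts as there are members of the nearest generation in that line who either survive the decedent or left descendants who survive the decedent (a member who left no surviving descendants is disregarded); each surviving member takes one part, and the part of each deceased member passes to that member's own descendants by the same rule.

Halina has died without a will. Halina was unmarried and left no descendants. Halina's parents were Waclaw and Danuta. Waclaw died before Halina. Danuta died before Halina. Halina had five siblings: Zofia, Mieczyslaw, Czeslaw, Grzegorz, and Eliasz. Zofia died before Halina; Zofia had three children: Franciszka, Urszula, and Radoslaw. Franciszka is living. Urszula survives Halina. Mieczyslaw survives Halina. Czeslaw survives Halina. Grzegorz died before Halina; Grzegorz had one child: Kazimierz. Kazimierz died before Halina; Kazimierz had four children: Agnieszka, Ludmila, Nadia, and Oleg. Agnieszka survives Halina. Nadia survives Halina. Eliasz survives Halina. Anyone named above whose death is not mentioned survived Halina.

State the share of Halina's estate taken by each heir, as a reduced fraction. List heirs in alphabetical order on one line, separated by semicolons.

Neither parent survives and there are no descendants, so the estate passes to Halina's siblings and their issue per stirpes.
The estate is divided into 5 equal shares of 1/5 among Zofia, Mieczyslaw, Czeslaw, Grzegorz, Eliasz.
Zofia predeceased; the 1/5 allotted to Zofia's branch passes to Zofia's issue by representation.
The 1/5 is divided into 3 equal shares of 1/15 among Franciszka, Urszula, Radoslaw.
Franciszka is living and takes 1/15.
Urszula is living and takes 1/15.
Radoslaw is living and takes 1/15.
Mieczyslaw is living and takes 1/5.
Czeslaw is living and takes 1/5.
Grzegorz predeceased; the 1/5 allotted to Grzegorz's branch passes to Grzegorz's issue by representation.
Kazimierz's line is the sole branch at this level, so the full 1/5 passes to Kazimierz's issue by representation.
The 1/5 is divided into 4 equal shares of 1/20 among Agnieszka, Ludmila, Nadia, Oleg.
Agnieszka is living and takes 1/20.
Ludmila is living and takes 1/20.
Nadia is living and takes 1/20.
Oleg is living and takes 1/20.
Eliasz is living and takes 1/5.

Agnieszka 1/20; Czeslaw 1/5; Eliasz 1/5; Franciszka 1/15; Ludmila 1/20; Mieczyslaw 1/5; Nadia 1/20; Oleg 1/20; Radoslaw 1/15; Urszula 1/15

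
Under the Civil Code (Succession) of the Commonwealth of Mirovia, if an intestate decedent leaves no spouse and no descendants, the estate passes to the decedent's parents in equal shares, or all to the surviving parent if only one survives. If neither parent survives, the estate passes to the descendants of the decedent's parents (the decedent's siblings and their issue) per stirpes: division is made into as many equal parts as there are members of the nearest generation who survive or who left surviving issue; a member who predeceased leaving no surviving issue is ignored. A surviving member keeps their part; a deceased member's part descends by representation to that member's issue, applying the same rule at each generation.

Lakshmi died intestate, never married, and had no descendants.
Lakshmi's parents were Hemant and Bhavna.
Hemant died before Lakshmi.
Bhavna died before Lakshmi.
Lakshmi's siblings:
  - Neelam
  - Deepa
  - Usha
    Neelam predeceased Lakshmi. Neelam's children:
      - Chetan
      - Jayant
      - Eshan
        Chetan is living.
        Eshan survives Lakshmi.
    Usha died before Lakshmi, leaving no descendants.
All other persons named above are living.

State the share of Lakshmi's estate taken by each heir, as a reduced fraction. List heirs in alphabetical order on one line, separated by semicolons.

Neither parent survives and there are no descendants, so the estate passes to Lakshmi's siblings and their issue per stirpes.
Usha left no surviving issue, so that branch lapses and is disregarded.
The estate is divided into 2 equal shares of 1/2 among Neelam, Deepa.
Neelam predeceased; the 1/2 allotted to Neelam's branch passes to Neelam's issue by representation.
The 1/2 is divided into 3 equal shares of 1/6 among Chetan, Jayant, Eshan.
Chetan is living and takes 1/6.
Jayant is living and takes 1/6.
Eshan is living and takes 1/6.
Deepa is living and takes 1/2.

Chetan 1/6; Deepa 1/2; Eshan 1/6; Jayant 1/6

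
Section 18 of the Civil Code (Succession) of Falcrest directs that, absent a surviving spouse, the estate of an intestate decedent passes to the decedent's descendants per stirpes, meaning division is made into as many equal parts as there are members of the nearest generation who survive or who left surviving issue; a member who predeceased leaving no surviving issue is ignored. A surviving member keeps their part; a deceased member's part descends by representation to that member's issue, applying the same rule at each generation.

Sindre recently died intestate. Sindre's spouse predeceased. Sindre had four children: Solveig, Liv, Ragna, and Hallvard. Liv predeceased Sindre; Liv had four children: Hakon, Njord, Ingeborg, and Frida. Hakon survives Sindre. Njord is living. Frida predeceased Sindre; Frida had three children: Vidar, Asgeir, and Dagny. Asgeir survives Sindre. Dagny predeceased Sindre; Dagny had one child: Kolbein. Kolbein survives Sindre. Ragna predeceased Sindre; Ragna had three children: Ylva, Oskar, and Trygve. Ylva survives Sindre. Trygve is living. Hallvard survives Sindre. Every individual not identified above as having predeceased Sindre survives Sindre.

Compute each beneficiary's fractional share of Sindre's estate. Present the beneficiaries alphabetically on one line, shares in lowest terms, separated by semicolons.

There is no surviving spouse, so the entire estate passes to Sindre's descendants per stirpes.
The estate is divided into 4 equal shares of 1/4 among Solveig, Liv, Ragna, Hallvard.
Solveig is living and takes 1/4.
Liv predeceased; the 1/4 allotted to Liv's branch passes to Liv's issue by representation.
The 1/4 is divided into 4 equal shares of 1/16 among Hakon, Njord, Ingeborg, Frida.
Hakon is living and takes 1/16.
Njord is living and takes 1/16.
Ingeborg is living and takes 1/16.
Frida predeceased; the 1/16 allotted to Frida's branch passes to Frida's issue by representation.
The 1/16 is divided into 3 equal shares of 1/48 among Vidar, Asgeir, Dagny.
Vidar is living and takes 1/48.
Asgeir is living and takes 1/48.
Dagny predeceased; the 1/48 allotted to Dagny's branch passes to Dagny's issue by representation.
Kolbein is the sole taker at this level and receives the full 1/48.
Ragna predeceased; the 1/4 allotted to Ragna's branch passes to Ragna's issue by representation.
The 1/4 is divided into 3 equal shares of 1/12 among Ylva, Oskar, Trygve.
Ylva is living and takes 1/12.
Oskar is living and takes 1/12.
Trygve is living and takes 1/12.
Hallvard is living and takes 1/4.

Asgeir 1/48; Hakon 1/16; Hallvard 1/4; Ingeborg 1/16; Kolbein 1/48; Njord 1/16; Oskar 1/12; Solveig 1/4; Trygve 1/12; Vidar 1/48; Ylva 1/12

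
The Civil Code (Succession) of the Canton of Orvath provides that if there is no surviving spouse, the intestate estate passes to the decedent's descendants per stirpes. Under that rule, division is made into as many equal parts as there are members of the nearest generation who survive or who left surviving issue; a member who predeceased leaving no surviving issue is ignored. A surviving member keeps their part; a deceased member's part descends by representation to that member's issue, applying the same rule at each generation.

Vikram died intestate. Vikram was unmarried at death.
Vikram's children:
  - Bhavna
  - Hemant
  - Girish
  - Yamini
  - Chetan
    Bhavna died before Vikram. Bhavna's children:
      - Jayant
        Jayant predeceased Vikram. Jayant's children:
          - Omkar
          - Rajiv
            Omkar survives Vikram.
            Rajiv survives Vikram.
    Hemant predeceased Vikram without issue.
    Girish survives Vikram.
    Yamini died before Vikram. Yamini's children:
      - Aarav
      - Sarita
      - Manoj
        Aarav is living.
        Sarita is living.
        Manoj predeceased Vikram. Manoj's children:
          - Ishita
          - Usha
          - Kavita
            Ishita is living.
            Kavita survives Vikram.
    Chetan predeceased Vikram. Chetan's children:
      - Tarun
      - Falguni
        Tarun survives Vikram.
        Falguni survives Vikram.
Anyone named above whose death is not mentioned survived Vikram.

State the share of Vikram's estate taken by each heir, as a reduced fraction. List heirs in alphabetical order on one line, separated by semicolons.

Aarav 1/12; Falguni 1/8; Girish 1/4; Ishita 1/36; Kavita 1/36; Omkar 1/8; Rajiv 1/8; Sarita 1/12; Tarun 1/8; Usha 1/36

There is no surviving spouse, so the entire estate passes to Vikram's descendants per stirpes.
Hemant left no surviving issue, so that branch lapses and is disregarded.
The estate is divided into 4 equal shares of 1/4 among Bhavna, Girish, Yamini, Chetan.
Bhavna predeceased; the 1/4 allotted to Bhavna's branch passes to Bhavna's issue by representation.
Jayant's line is the sole branch at this level, so the full 1/4 passes to Jayant's issue by representation.
The 1/4 is divided into 2 equal shares of 1/8 among Omkar, Rajiv.
Omkar is living and takes 1/8.
Rajiv is living and takes 1/8.
Girish is living and takes 1/4.
Yamini predeceased; the 1/4 allotted to Yamini's branch passes to Yamini's issue by representation.
The 1/4 is divided into 3 equal shares of 1/12 among Aarav, Sarita, Manoj.
Aarav is living and takes 1/12.
Sarita is living and takes 1/12.
Manoj predeceased; the 1/12 allotted to Manoj's branch passes to Manoj's issue by representation.
The 1/12 is divided into 3 equal shares of 1/36 among Ishita, Usha, Kavita.
Ishita is living and takes 1/36.
Usha is living and takes 1/36.
Kavita is living and takes 1/36.
Chetan predeceased; the 1/4 allotted to Chetan's branch passes to Chetan's issue by representation.
The 1/4 is divided into 2 equal shares of 1/8 among Tarun, Falguni.
Tarun is living and takes 1/8.
Falguni is living and takes 1/8.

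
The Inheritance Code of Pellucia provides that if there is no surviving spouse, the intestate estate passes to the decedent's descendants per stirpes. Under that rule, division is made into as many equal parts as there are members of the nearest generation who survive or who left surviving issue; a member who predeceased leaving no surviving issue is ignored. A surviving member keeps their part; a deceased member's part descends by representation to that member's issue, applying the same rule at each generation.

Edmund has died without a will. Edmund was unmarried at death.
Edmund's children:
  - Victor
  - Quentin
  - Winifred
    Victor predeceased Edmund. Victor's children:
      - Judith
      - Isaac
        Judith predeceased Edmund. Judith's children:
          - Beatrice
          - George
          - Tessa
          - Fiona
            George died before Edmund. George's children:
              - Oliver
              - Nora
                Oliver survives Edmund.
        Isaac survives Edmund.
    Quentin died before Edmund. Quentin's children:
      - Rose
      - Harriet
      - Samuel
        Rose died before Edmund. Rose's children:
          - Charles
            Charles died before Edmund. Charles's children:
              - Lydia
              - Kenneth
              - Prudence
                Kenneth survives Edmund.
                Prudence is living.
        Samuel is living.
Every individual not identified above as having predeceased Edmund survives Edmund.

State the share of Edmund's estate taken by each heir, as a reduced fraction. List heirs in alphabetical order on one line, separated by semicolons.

Beatrice 1/24; Fiona 1/24; Harriet 1/9; Isaac 1/6; Kenneth 1/27; Lydia 1/27; Nora 1/48; Oliver 1/48; Prudence 1/27; Samuel 1/9; Tessa 1/24; Winifred 1/3

There is no surviving spouse, so the entire estate passes to Edmund's descendants per stirpes.
The estate is divided into 3 equal shares of 1/3 among Victor, Quentin, Winifred.
Victor predeceased; the 1/3 allotted to Victor's branch passes to Victor's issue by representation.
The 1/3 is divided into 2 equal shares of 1/6 among Judith, Isaac.
Judith predeceased; the 1/6 allotted to Judith's branch passes to Judith's issue by representation.
The 1/6 is divided into 4 equal shares of 1/24 among Beatrice, George, Tessa, Fiona.
Beatrice is living and takes 1/24.
George predeceased; the 1/24 allotted to George's branch passes to George's issue by representation.
The 1/24 is divided into 2 equal shares of 1/48 among Oliver, Nora.
Oliver is living and takes 1/48.
Nora is living and takes 1/48.
Tessa is living and takes 1/24.
Fiona is living and takes 1/24.
Isaac is living and takes 1/6.
Quentin predeceased; the 1/3 allotted to Quentin's branch passes to Quentin's issue by representation.
The 1/3 is divided into 3 equal shares of 1/9 among Rose, Harriet, Samuel.
Rose predeceased; the 1/9 allotted to Rose's branch passes to Rose's issue by representation.
Charles's line is the sole branch at this level, so the full 1/9 passes to Charles's issue by representation.
The 1/9 is divided into 3 equal shares of 1/27 among Lydia, Kenneth, Prudence.
Lydia is living and takes 1/27.
Kenneth is living and takes 1/27.
Prudence is living and takes 1/27.
Harriet is living and takes 1/9.
Samuel is living and takes 1/9.
Winifred is living and takes 1/3.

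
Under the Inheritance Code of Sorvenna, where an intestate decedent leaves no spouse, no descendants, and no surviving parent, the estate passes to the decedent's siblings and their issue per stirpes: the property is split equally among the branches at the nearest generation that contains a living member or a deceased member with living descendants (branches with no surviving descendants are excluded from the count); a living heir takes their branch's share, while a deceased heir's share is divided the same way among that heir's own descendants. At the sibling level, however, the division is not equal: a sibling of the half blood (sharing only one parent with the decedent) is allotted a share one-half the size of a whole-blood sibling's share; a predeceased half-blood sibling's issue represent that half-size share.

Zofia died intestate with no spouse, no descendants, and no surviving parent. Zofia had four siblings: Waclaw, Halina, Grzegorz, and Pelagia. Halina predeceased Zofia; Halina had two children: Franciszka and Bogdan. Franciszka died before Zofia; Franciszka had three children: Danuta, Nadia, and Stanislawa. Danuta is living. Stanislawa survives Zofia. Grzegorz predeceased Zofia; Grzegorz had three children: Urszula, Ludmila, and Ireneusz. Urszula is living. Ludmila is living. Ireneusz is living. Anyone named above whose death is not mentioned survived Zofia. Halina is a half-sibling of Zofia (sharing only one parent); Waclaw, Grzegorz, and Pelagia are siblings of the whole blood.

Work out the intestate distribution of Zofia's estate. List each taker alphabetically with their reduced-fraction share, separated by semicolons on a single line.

No spouse, descendants, or parent survives, so the estate passes to Zofia's siblings per stirpes.
Half-blood siblings count for one-half the weight of whole-blood siblings at the initial division.
Dividing 1 in proportion to weights (total weight 7/2): Waclaw (weight 1) → 2/7; Halina (weight 1/2) → 1/7; Grzegorz (weight 1) → 2/7; Pelagia (weight 1) → 2/7.
Waclaw is living and takes 2/7.
Halina predeceased; the 1/7 allotted to Halina's branch passes to Halina's issue by representation.
The 1/7 is divided into 2 equal shares of 1/14 among Franciszka, Bogdan.
Franciszka predeceased; the 1/14 allotted to Franciszka's branch passes to Franciszka's issue by representation.
The 1/14 is divided into 3 equal shares of 1/42 among Danuta, Nadia, Stanislawa.
Danuta is living and takes 1/42.
Nadia is living and takes 1/42.
Stanislawa is living and takes 1/42.
Bogdan is living and takes 1/14.
Grzegorz predeceased; the 2/7 allotted to Grzegorz's branch passes to Grzegorz's issue by representation.
The 2/7 is divided into 3 equal shares of 2/21 among Urszula, Ludmila, Ireneusz.
Urszula is living and takes 2/21.
Ludmila is living and takes 2/21.
Ireneusz is living and takes 2/21.
Pelagia is living and takes 2/7.

Bogdan 1/14; Danuta 1/42; Ireneusz 2/21; Ludmila 2/21; Nadia 1/42; Pelagia 2/7; Stanislawa 1/42; Urszula 2/21; Waclaw 2/7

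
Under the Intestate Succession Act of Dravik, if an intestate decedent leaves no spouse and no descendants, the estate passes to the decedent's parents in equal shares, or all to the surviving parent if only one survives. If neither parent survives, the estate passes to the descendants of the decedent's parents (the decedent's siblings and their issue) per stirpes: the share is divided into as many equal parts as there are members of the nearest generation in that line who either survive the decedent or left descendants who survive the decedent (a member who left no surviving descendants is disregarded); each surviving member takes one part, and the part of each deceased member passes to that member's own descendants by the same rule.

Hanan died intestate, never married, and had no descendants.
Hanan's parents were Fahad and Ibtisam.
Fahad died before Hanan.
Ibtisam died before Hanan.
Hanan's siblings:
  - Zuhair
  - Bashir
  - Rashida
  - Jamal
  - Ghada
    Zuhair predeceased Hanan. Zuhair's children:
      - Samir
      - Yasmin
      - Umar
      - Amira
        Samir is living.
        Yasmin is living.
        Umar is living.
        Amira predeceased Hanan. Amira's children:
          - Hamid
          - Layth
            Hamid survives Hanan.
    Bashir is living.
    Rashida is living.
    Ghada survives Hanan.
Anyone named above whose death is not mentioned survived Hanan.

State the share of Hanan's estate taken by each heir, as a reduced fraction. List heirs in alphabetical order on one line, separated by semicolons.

Neither parent survives and there are no descendants, so the estate passes to Hanan's siblings and their issue per stirpes.
The estate is divided into 5 equal shares of 1/5 among Zuhair, Bashir, Rashida, Jamal, Ghada.
Zuhair predeceased; the 1/5 allotted to Zuhair's branch passes to Zuhair's issue by representation.
The 1/5 is divided into 4 equal shares of 1/20 among Samir, Yasmin, Umar, Amira.
Samir is living and takes 1/20.
Yasmin is living and takes 1/20.
Umar is living and takes 1/20.
Amira predeceased; the 1/20 allotted to Amira's branch passes to Amira's issue by representation.
The 1/20 is divided into 2 equal shares of 1/40 among Hamid, Layth.
Hamid is living and takes 1/40.
Layth is living and takes 1/40.
Bashir is living and takes 1/5.
Rashida is living and takes 1/5.
Jamal is living and takes 1/5.
Ghada is living and takes 1/5.

Bashir 1/5; Ghada 1/5; Hamid 1/40; Jamal 1/5; Layth 1/40; Rashida 1/5; Samir 1/20; Umar 1/20; Yasmin 1/20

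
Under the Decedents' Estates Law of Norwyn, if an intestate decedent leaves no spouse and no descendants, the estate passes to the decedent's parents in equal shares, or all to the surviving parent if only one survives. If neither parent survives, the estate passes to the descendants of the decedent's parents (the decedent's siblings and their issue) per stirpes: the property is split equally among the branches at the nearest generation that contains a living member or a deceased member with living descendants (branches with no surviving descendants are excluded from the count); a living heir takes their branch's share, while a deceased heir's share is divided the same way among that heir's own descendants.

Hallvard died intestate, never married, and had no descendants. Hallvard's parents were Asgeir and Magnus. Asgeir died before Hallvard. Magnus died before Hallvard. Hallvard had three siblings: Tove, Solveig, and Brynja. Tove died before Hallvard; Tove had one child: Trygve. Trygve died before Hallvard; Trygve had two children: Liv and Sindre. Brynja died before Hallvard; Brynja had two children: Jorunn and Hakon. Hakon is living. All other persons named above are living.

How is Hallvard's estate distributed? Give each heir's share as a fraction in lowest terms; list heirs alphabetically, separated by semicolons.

Neither parent survives and there are no descendants, so the estate passes to Hallvard's siblings and their issue per stirpes.
The estate is divided into 3 equal shares of 1/3 among Tove, Solveig, Brynja.
Tove predeceased; the 1/3 allotted to Tove's branch passes to Tove's issue by representation.
Trygve's line is the sole branch at this level, so the full 1/3 passes to Trygve's issue by representation.
The 1/3 is divided into 2 equal shares of 1/6 among Liv, Sindre.
Liv is living and takes 1/6.
Sindre is living and takes 1/6.
Solveig is living and takes 1/3.
Brynja predeceased; the 1/3 allotted to Brynja's branch passes to Brynja's issue by representation.
The 1/3 is divided into 2 equal shares of 1/6 among Jorunn, Hakon.
Jorunn is living and takes 1/6.
Hakon is living and takes 1/6.

Hakon 1/6; Jorunn 1/6; Liv 1/6; Sindre 1/6; Solveig 1/3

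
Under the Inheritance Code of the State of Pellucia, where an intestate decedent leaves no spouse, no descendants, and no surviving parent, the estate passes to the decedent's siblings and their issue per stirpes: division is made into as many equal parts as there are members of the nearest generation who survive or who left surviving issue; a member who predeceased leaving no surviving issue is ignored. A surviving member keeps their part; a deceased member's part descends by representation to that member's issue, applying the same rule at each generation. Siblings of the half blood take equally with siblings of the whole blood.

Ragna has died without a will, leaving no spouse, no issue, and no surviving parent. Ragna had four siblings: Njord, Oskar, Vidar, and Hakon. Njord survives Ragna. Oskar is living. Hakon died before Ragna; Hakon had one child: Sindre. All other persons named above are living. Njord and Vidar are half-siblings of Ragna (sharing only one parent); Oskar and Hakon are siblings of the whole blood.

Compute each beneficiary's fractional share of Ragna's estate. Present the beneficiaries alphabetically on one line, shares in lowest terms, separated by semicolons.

No spouse, descendants, or parent survives, so the estate passes to Ragna's siblings per stirpes.
Half-blood and whole-blood siblings take equally under the stated rule.
The estate is divided into 4 equal shares of 1/4 among Njord, Oskar, Vidar, Hakon.
Njord is living and takes 1/4.
Oskar is living and takes 1/4.
Vidar is living and takes 1/4.
Hakon predeceased; the 1/4 allotted to Hakon's branch passes to Hakon's issue by representation.
Sindre is the sole taker at this level and receives the full 1/4.

Njord 1/4; Oskar 1/4; Sindre 1/4; Vidar 1/4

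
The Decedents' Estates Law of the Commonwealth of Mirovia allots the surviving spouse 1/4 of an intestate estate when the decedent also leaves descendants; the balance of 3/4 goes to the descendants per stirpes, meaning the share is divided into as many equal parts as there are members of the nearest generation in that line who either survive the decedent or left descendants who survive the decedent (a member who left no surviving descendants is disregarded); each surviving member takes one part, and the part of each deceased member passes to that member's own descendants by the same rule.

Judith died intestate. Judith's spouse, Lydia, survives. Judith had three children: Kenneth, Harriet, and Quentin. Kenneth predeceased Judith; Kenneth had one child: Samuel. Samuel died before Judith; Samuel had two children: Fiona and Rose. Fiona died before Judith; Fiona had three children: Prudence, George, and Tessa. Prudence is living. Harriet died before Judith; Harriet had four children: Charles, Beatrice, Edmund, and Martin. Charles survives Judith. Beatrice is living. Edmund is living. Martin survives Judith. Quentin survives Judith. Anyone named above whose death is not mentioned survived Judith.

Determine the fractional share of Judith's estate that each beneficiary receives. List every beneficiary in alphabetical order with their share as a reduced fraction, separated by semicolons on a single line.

Beatrice 1/16; Charles 1/16; Edmund 1/16; George 1/24; Lydia 1/4; Martin 1/16; Prudence 1/24; Quentin 1/4; Rose 1/8; Tessa 1/24

Lydia, as surviving spouse, takes 1/4.
The remaining 3/4 passes to Judith's descendants per stirpes.
The 3/4 is divided into 3 equal shares of 1/4 among Kenneth, Harriet, Quentin.
Kenneth predeceased; the 1/4 allotted to Kenneth's branch passes to Kenneth's issue by representation.
Samuel's line is the sole branch at this level, so the full 1/4 passes to Samuel's issue by representation.
The 1/4 is divided into 2 equal shares of 1/8 among Fiona, Rose.
Fiona predeceased; the 1/8 allotted to Fiona's branch passes to Fiona's issue by representation.
The 1/8 is divided into 3 equal shares of 1/24 among Prudence, George, Tessa.
Prudence is living and takes 1/24.
George is living and takes 1/24.
Tessa is living and takes 1/24.
Rose is living and takes 1/8.
Harriet predeceased; the 1/4 allotted to Harriet's branch passes to Harriet's issue by representation.
The 1/4 is divided into 4 equal shares of 1/16 among Charles, Beatrice, Edmund, Martin.
Charles is living and takes 1/16.
Beatrice is living and takes 1/16.
Edmund is living and takes 1/16.
Martin is living and takes 1/16.
Quentin is living and takes 1/4.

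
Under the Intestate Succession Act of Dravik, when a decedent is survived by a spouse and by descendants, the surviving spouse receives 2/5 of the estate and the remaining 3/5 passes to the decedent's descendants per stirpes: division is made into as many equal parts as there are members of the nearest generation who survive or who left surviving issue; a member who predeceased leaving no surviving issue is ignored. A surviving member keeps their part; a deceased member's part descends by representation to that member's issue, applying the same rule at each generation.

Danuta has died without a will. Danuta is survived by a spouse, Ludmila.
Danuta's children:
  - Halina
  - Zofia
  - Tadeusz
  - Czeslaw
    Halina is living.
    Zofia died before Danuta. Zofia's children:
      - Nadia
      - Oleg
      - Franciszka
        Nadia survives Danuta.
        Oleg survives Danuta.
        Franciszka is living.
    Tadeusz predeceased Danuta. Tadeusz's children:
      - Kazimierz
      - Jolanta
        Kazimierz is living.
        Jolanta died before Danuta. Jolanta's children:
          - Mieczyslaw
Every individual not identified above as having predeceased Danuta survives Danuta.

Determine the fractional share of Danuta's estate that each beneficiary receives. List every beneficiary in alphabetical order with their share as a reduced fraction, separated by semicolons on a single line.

Czeslaw 3/20; Franciszka 1/20; Halina 3/20; Kazimierz 3/40; Ludmila 2/5; Mieczyslaw 3/40; Nadia 1/20; Oleg 1/20

Ludmila, as surviving spouse, takes 2/5.
The remaining 3/5 passes to Danuta's descendants per stirpes.
The 3/5 is divided into 4 equal shares of 3/20 among Halina, Zofia, Tadeusz, Czeslaw.
Halina is living and takes 3/20.
Zofia predeceased; the 3/20 allotted to Zofia's branch passes to Zofia's issue by representation.
The 3/20 is divided into 3 equal shares of 1/20 among Nadia, Oleg, Franciszka.
Nadia is living and takes 1/20.
Oleg is living and takes 1/20.
Franciszka is living and takes 1/20.
Tadeusz predeceased; the 3/20 allotted to Tadeusz's branch passes to Tadeusz's issue by representation.
The 3/20 is divided into 2 equal shares of 3/40 among Kazimierz, Jolanta.
Kazimierz is living and takes 3/40.
Jolanta predeceased; the 3/40 allotted to Jolanta's branch passes to Jolanta's issue by representation.
Mieczyslaw is the sole taker at this level and receives the full 3/40.
Czeslaw is living and takes 3/20.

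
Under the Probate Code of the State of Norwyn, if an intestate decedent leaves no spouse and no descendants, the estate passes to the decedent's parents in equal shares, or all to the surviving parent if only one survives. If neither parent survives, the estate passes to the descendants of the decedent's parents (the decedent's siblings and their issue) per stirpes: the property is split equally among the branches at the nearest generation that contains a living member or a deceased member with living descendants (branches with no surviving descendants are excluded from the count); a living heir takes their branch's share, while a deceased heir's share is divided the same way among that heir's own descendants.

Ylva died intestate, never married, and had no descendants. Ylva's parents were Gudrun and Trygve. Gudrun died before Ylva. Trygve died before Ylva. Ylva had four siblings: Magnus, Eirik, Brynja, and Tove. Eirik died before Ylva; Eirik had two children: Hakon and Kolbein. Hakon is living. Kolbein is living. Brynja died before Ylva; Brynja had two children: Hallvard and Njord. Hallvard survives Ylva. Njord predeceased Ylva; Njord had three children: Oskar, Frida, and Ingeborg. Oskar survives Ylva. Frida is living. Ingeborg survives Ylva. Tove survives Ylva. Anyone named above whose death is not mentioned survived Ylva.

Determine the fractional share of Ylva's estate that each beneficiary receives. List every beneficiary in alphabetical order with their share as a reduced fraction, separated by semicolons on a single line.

Neither parent survives and there are no descendants, so the estate passes to Ylva's siblings and their issue per stirpes.
The estate is divided into 4 equal shares of 1/4 among Magnus, Eirik, Brynja, Tove.
Magnus is living and takes 1/4.
Eirik predeceased; the 1/4 allotted to Eirik's branch passes to Eirik's issue by representation.
The 1/4 is divided into 2 equal shares of 1/8 among Hakon, Kolbein.
Hakon is living and takes 1/8.
Kolbein is living and takes 1/8.
Brynja predeceased; the 1/4 allotted to Brynja's branch passes to Brynja's issue by representation.
The 1/4 is divided into 2 equal shares of 1/8 among Hallvard, Njord.
Hallvard is living and takes 1/8.
Njord predeceased; the 1/8 allotted to Njord's branch passes to Njord's issue by representation.
The 1/8 is divided into 3 equal shares of 1/24 among Oskar, Frida, Ingeborg.
Oskar is living and takes 1/24.
Frida is living and takes 1/24.
Ingeborg is living and takes 1/24.
Tove is living and takes 1/4.

Frida 1/24; Hakon 1/8; Hallvard 1/8; Ingeborg 1/24; Kolbein 1/8; Magnus 1/4; Oskar 1/24; Tove 1/4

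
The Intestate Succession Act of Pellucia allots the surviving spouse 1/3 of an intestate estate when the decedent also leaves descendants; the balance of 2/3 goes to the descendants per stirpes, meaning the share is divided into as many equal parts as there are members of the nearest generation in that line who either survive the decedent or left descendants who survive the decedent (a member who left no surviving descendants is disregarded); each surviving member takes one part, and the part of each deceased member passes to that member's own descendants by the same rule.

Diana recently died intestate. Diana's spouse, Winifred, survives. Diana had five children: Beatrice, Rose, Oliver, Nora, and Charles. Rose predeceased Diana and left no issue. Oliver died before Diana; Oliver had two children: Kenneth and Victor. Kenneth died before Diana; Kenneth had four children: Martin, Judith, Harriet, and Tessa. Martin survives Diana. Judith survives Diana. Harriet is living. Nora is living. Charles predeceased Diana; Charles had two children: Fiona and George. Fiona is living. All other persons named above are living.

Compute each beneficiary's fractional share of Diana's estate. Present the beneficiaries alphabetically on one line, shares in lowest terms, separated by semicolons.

Winifred, as surviving spouse, takes 1/3.
The remaining 2/3 passes to Diana's descendants per stirpes.
Rose left no surviving issue, so that branch lapses and is disregarded.
The 2/3 is divided into 4 equal shares of 1/6 among Beatrice, Oliver, Nora, Charles.
Beatrice is living and takes 1/6.
Oliver predeceased; the 1/6 allotted to Oliver's branch passes to Oliver's issue by representation.
The 1/6 is divided into 2 equal shares of 1/12 among Kenneth, Victor.
Kenneth predeceased; the 1/12 allotted to Kenneth's branch passes to Kenneth's issue by representation.
The 1/12 is divided into 4 equal shares of 1/48 among Martin, Judith, Harriet, Tessa.
Martin is living and takes 1/48.
Judith is living and takes 1/48.
Harriet is living and takes 1/48.
Tessa is living and takes 1/48.
Victor is living and takes 1/12.
Nora is living and takes 1/6.
Charles predeceased; the 1/6 allotted to Charles's branch passes to Charles's issue by representation.
The 1/6 is divided into 2 equal shares of 1/12 among Fiona, George.
Fiona is living and takes 1/12.
George is living and takes 1/12.

Beatrice 1/6; Fiona 1/12; George 1/12; Harriet 1/48; Judith 1/48; Martin 1/48; Nora 1/6; Tessa 1/48; Victor 1/12; Winifred 1/3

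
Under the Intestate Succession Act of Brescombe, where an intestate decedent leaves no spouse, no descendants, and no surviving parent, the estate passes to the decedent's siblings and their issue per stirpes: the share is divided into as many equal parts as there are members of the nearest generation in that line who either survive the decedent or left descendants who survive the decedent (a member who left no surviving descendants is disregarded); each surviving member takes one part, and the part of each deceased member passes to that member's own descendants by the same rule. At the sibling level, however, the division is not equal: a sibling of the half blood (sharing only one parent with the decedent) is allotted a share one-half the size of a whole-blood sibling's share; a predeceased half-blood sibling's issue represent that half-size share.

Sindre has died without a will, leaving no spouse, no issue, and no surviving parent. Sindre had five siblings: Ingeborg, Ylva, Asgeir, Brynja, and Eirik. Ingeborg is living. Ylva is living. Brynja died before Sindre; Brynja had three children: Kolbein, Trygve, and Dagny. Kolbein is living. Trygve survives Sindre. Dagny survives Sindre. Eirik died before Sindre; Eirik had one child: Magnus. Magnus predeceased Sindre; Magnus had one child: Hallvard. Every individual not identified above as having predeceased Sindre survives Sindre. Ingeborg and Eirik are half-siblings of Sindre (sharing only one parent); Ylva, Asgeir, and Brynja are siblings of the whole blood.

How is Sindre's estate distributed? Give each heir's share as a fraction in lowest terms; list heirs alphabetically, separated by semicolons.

No spouse, descendants, or parent survives, so the estate passes to Sindre's siblings per stirpes.
Half-blood siblings count for one-half the weight of whole-blood siblings at the initial division.
Dividing 1 in proportion to weights (total weight 4): Ingeborg (weight 1/2) → 1/8; Ylva (weight 1) → 1/4; Asgeir (weight 1) → 1/4; Brynja (weight 1) → 1/4; Eirik (weight 1/2) → 1/8.
Ingeborg is living and takes 1/8.
Ylva is living and takes 1/4.
Asgeir is living and takes 1/4.
Brynja predeceased; the 1/4 allotted to Brynja's branch passes to Brynja's issue by representation.
The 1/4 is divided into 3 equal shares of 1/12 among Kolbein, Trygve, Dagny.
Kolbein is living and takes 1/12.
Trygve is living and takes 1/12.
Dagny is living and takes 1/12.
Eirik predeceased; the 1/8 allotted to Eirik's branch passes to Eirik's issue by representation.
Magnus's line is the sole branch at this level, so the full 1/8 passes to Magnus's issue by representation.
Hallvard is the sole taker at this level and receives the full 1/8.

Asgeir 1/4; Dagny 1/12; Hallvard 1/8; Ingeborg 1/8; Kolbein 1/12; Trygve 1/12; Ylva 1/4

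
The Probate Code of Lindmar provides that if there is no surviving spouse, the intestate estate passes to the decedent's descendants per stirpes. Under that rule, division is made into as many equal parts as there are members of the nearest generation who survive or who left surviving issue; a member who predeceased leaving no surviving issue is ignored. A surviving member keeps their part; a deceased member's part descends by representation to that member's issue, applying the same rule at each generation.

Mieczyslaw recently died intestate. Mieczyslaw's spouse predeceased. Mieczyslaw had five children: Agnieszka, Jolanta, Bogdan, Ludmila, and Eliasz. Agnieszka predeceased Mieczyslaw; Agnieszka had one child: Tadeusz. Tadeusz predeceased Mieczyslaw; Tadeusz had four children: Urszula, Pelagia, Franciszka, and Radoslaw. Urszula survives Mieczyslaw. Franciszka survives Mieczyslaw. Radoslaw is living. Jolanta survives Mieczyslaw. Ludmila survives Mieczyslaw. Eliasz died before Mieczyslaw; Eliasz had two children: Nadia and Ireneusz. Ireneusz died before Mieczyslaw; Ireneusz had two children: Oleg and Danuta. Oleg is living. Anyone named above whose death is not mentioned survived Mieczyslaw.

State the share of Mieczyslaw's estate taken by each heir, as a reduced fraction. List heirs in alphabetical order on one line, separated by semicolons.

Bogdan 1/5; Danuta 1/20; Franciszka 1/20; Jolanta 1/5; Ludmila 1/5; Nadia 1/10; Oleg 1/20; Pelagia 1/20; Radoslaw 1/20; Urszula 1/20

There is no surviving spouse, so the entire estate passes to Mieczyslaw's descendants per stirpes.
The estate is divided into 5 equal shares of 1/5 among Agnieszka, Jolanta, Bogdan, Ludmila, Eliasz.
Agnieszka predeceased; the 1/5 allotted to Agnieszka's branch passes to Agnieszka's issue by representation.
Tadeusz's line is the sole branch at this level, so the full 1/5 passes to Tadeusz's issue by representation.
The 1/5 is divided into 4 equal shares of 1/20 among Urszula, Pelagia, Franciszka, Radoslaw.
Urszula is living and takes 1/20.
Pelagia is living and takes 1/20.
Franciszka is living and takes 1/20.
Radoslaw is living and takes 1/20.
Jolanta is living and takes 1/5.
Bogdan is living and takes 1/5.
Ludmila is living and takes 1/5.
Eliasz predeceased; the 1/5 allotted to Eliasz's branch passes to Eliasz's issue by representation.
The 1/5 is divided into 2 equal shares of 1/10 among Nadia, Ireneusz.
Nadia is living and takes 1/10.
Ireneusz predeceased; the 1/10 allotted to Ireneusz's branch passes to Ireneusz's issue by representation.
The 1/10 is divided into 2 equal shares of 1/20 among Oleg, Danuta.
Oleg is living and takes 1/20.
Danuta is living and takes 1/20.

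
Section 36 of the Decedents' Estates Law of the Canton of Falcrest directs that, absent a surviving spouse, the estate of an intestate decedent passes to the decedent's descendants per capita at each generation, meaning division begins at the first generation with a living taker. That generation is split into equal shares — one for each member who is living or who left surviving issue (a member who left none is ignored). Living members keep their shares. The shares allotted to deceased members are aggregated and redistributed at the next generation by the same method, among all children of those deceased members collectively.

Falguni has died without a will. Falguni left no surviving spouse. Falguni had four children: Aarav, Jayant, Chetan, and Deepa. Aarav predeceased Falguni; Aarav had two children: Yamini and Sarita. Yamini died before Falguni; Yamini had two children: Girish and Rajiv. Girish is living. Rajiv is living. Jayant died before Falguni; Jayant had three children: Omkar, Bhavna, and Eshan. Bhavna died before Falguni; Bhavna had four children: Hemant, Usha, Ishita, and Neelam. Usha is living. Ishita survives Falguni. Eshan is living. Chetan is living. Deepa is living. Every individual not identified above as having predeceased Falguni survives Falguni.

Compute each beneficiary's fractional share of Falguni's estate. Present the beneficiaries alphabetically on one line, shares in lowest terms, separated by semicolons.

Chetan 1/4; Deepa 1/4; Eshan 1/10; Girish 1/30; Hemant 1/30; Ishita 1/30; Neelam 1/30; Omkar 1/10; Rajiv 1/30; Sarita 1/10; Usha 1/30

There is no surviving spouse, so the entire estate passes to Falguni's descendants per capita at each generation.
At generation 1 (Aarav, Jayant, Chetan, Deepa) there are 4 shares of (1)/4 = 1/4 each.
Living: Chetan and Deepa — each takes 1/4.
Deceased: Aarav and Jayant. Their combined 1/2 is pooled and carried to generation 2.
At generation 2 (Yamini, Sarita, Omkar, Bhavna, Eshan) there are 5 shares of (1/2)/5 = 1/10 each.
Living: Sarita, Omkar, and Eshan — each takes 1/10.
Deceased: Yamini and Bhavna. Their combined 1/5 is pooled and carried to generation 3.
At generation 3 (Girish, Rajiv, Hemant, Usha, Ishita, Neelam) there are 6 shares of (1/5)/6 = 1/30 each.
Living: Girish, Rajiv, Hemant, Usha, Ishita, and Neelam — each takes 1/30.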